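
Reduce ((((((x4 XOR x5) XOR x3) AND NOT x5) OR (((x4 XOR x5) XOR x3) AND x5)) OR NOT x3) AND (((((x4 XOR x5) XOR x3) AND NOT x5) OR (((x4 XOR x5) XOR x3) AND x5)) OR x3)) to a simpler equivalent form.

By distribution ((E OR v) AND (E OR NOT v) = E) then distribution ((E AND v) OR (E AND NOT v) = E):
= ((x4 XOR x5) XOR x3)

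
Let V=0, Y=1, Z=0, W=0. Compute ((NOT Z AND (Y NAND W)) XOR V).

Substituting: ((NOT 0 AND (1 NAND 0)) XOR 0)
= 1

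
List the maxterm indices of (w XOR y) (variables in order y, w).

ΠM(0, 3) = (y OR w) AND (NOT y OR NOT w)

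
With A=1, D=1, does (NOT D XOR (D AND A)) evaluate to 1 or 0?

Substituting: (NOT 1 XOR (1 AND 1))
= 1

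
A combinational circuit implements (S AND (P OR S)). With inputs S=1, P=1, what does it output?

Substituting: (1 AND (1 OR 1))
= 1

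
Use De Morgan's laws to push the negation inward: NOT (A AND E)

NOT A OR NOT E
De Morgan's: NOT(AND of terms) = OR of negations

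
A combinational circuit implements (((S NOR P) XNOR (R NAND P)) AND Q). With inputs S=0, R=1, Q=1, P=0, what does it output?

Substituting: (((0 NOR 0) XNOR (1 NAND 0)) AND 1)
= 1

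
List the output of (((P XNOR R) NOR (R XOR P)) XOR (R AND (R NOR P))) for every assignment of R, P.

R | P | Output
--------------
0 | 0 | 0
0 | 1 | 0
1 | 0 | 0
1 | 1 | 0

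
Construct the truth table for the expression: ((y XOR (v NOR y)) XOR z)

z | v | y | Output
------------------
0 | 0 | 0 | 1
0 | 0 | 1 | 1
0 | 1 | 0 | 0
0 | 1 | 1 | 1
1 | 0 | 0 | 0
1 | 0 | 1 | 0
1 | 1 | 0 | 1
1 | 1 | 1 | 0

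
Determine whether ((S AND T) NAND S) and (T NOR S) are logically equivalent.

No. Counterexample: with S=0, T=1, Expression 1 = 1 but Expression 2 = 0.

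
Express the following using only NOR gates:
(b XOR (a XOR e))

((((b NOR ((((a NOR e) NOR (a NOR e)) NOR ((a NOR e) NOR (a NOR e))) NOR ((((a NOR a) NOR (e NOR e)) NOR ((a NOR a) NOR (e NOR e))) NOR (((a NOR a) NOR (e NOR e)) NOR ((a NOR a) NOR (e NOR e)))))) NOR (b NOR ((((a NOR e) NOR (a NOR e)) NOR ((a NOR e) NOR (a NOR e))) NOR ((((a NOR a) NOR (e NOR e)) NOR ((a NOR a) NOR (e NOR e))) NOR (((a NOR a) NOR (e NOR e)) NOR ((a NOR a) NOR (e NOR e))))))) NOR ((b NOR ((((a NOR e) NOR (a NOR e)) NOR ((a NOR e) NOR (a NOR e))) NOR ((((a NOR a) NOR (e NOR e)) NOR ((a NOR a) NOR (e NOR e))) NOR (((a NOR a) NOR (e NOR e)) NOR ((a NOR a) NOR (e NOR e)))))) NOR (b NOR ((((a NOR e) NOR (a NOR e)) NOR ((a NOR e) NOR (a NOR e))) NOR ((((a NOR a) NOR (e NOR e)) NOR ((a NOR a) NOR (e NOR e))) NOR (((a NOR a) NOR (e NOR e)) NOR ((a NOR a) NOR (e NOR e)))))))) NOR ((((b NOR b) NOR (((((a NOR e) NOR (a NOR e)) NOR ((a NOR e) NOR (a NOR e))) NOR ((((a NOR a) NOR (e NOR e)) NOR ((a NOR a) NOR (e NOR e))) NOR (((a NOR a) NOR (e NOR e)) NOR ((a NOR a) NOR (e NOR e))))) NOR ((((a NOR e) NOR (a NOR e)) NOR ((a NOR e) NOR (a NOR e))) NOR ((((a NOR a) NOR (e NOR e)) NOR ((a NOR a) NOR (e NOR e))) NOR (((a NOR a) NOR (e NOR e)) NOR ((a NOR a) NOR (e NOR e))))))) NOR ((b NOR b) NOR (((((a NOR e) NOR (a NOR e)) NOR ((a NOR e) NOR (a NOR e))) NOR ((((a NOR a) NOR (e NOR e)) NOR ((a NOR a) NOR (e NOR e))) NOR (((a NOR a) NOR (e NOR e)) NOR ((a NOR a) NOR (e NOR e))))) NOR ((((a NOR e) NOR (a NOR e)) NOR ((a NOR e) NOR (a NOR e))) NOR ((((a NOR a) NOR (e NOR e)) NOR ((a NOR a) NOR (e NOR e))) NOR (((a NOR a) NOR (e NOR e)) NOR ((a NOR a) NOR (e NOR e)))))))) NOR (((b NOR b) NOR (((((a NOR e) NOR (a NOR e)) NOR ((a NOR e) NOR (a NOR e))) NOR ((((a NOR a) NOR (e NOR e)) NOR ((a NOR a) NOR (e NOR e))) NOR (((a NOR a) NOR (e NOR e)) NOR ((a NOR a) NOR (e NOR e))))) NOR ((((a NOR e) NOR (a NOR e)) NOR ((a NOR e) NOR (a NOR e))) NOR ((((a NOR a) NOR (e NOR e)) NOR ((a NOR a) NOR (e NOR e))) NOR (((a NOR a) NOR (e NOR e)) NOR ((a NOR a) NOR (e NOR e))))))) NOR ((b NOR b) NOR (((((a NOR e) NOR (a NOR e)) NOR ((a NOR e) NOR (a NOR e))) NOR ((((a NOR a) NOR (e NOR e)) NOR ((a NOR a) NOR (e NOR e))) NOR (((a NOR a) NOR (e NOR e)) NOR ((a NOR a) NOR (e NOR e))))) NOR ((((a NOR e) NOR (a NOR e)) NOR ((a NOR e) NOR (a NOR e))) NOR ((((a NOR a) NOR (e NOR e)) NOR ((a NOR a) NOR (e NOR e))) NOR (((a NOR a) NOR (e NOR e)) NOR ((a NOR a) NOR (e NOR e))))))))))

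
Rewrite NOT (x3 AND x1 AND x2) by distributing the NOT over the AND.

NOT x3 OR NOT x1 OR NOT x2
De Morgan's: NOT(AND of terms) = OR of negations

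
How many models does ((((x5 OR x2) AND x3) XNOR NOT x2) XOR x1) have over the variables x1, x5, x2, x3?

Satisfying assignments: (0,0,1,0), (0,1,0,1), (0,1,1,0), (1,0,0,0), (1,0,0,1), (1,0,1,1), (1,1,0,0), (1,1,1,1)
Count: 8 out of 16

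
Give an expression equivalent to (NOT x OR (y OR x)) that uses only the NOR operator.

(((x NOR x) NOR ((y NOR x) NOR (y NOR x))) NOR ((x NOR x) NOR ((y NOR x) NOR (y NOR x))))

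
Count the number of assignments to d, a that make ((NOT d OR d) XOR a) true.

Satisfying assignments: (0,0), (1,0)
Count: 2 out of 4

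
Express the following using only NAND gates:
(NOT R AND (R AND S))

(((R NAND R) NAND ((R NAND S) NAND (R NAND S))) NAND ((R NAND R) NAND ((R NAND S) NAND (R NAND S))))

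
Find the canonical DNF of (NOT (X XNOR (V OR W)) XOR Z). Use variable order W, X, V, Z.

(NOT W AND NOT X AND NOT V AND Z) OR (NOT W AND NOT X AND V AND NOT Z) OR (NOT W AND X AND NOT V AND NOT Z) OR (NOT W AND X AND V AND Z) OR (W AND NOT X AND NOT V AND NOT Z) OR (W AND NOT X AND V AND NOT Z) OR (W AND X AND NOT V AND Z) OR (W AND X AND V AND Z)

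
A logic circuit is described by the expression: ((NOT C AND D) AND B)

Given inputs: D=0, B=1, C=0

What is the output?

Substituting: ((NOT 0 AND 0) AND 1)
= 0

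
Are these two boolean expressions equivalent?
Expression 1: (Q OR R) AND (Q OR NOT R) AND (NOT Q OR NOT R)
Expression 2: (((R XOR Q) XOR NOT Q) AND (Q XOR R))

Yes, they are equivalent — the two output columns agree on all 4 assignments:
Q | R | Expression 1 | Expression 2
-----------------------------------
0 | 0 | 0 | 0
0 | 1 | 0 | 0
1 | 0 | 1 | 1
1 | 1 | 0 | 0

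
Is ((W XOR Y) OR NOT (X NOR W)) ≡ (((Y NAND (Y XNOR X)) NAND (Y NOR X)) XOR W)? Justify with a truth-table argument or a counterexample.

No. Counterexample: with W=1, Y=0, X=1, Expression 1 = 1 but Expression 2 = 0.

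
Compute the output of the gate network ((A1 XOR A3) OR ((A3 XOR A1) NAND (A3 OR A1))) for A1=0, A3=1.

Substituting: ((0 XOR 1) OR ((1 XOR 0) NAND (1 OR 0)))
= 1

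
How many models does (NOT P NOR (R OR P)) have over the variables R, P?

No assignment satisfies the expression.
Count: 0 out of 4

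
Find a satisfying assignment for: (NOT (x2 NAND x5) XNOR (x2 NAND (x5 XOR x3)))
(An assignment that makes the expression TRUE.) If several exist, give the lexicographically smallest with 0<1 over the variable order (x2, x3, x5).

x2=1, x3=1, x5=0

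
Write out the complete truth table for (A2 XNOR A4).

A2 | A4 | Output
----------------
0 | 0 | 1
0 | 1 | 0
1 | 0 | 0
1 | 1 | 1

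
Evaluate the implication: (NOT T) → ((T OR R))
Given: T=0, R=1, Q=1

Antecedent (NOT T) = 1; consequent ((T OR R)) = 1.
1 → 1 = 1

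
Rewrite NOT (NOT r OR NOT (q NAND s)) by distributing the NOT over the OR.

r AND (q NAND s)
De Morgan's: NOT(OR of terms) = AND of negations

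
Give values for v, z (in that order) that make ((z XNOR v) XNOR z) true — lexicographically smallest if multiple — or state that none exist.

v=1, z=0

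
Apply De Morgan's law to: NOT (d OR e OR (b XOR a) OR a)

NOT d AND NOT e AND NOT (b XOR a) AND NOT a
De Morgan's: NOT(OR of terms) = AND of negations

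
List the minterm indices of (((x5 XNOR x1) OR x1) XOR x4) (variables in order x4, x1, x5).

Σm(0, 2, 3, 5) = (NOT x4 AND NOT x1 AND NOT x5) OR (NOT x4 AND x1 AND NOT x5) OR (NOT x4 AND x1 AND x5) OR (x4 AND NOT x1 AND x5)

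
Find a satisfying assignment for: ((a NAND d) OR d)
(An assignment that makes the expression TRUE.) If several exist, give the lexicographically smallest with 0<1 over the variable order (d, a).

d=0, a=0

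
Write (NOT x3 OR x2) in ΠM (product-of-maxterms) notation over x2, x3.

ΠM(1) = (x2 OR NOT x3)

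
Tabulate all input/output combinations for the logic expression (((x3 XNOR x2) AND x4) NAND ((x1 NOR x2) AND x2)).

x2 | x4 | x3 | x1 | Output
--------------------------
0 | 0 | 0 | 0 | 1
0 | 0 | 0 | 1 | 1
0 | 0 | 1 | 0 | 1
0 | 0 | 1 | 1 | 1
0 | 1 | 0 | 0 | 1
0 | 1 | 0 | 1 | 1
0 | 1 | 1 | 0 | 1
0 | 1 | 1 | 1 | 1
1 | 0 | 0 | 0 | 1
1 | 0 | 0 | 1 | 1
1 | 0 | 1 | 0 | 1
1 | 0 | 1 | 1 | 1
1 | 1 | 0 | 0 | 1
1 | 1 | 0 | 1 | 1
1 | 1 | 1 | 0 | 1
1 | 1 | 1 | 1 | 1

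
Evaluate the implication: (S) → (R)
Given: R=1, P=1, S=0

Antecedent (S) = 0; consequent (R) = 1.
0 → 1 = 1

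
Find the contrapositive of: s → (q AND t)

Contrapositive: NOT (q AND t) → NOT s
Note: A statement and its contrapositive are logically equivalent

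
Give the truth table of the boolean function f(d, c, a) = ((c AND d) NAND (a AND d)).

d | c | a | Output
------------------
0 | 0 | 0 | 1
0 | 0 | 1 | 1
0 | 1 | 0 | 1
0 | 1 | 1 | 1
1 | 0 | 0 | 1
1 | 0 | 1 | 1
1 | 1 | 0 | 1
1 | 1 | 1 | 0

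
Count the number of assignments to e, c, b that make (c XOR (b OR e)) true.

Satisfying assignments: (0,0,1), (0,1,0), (1,0,0), (1,0,1)
Count: 4 out of 8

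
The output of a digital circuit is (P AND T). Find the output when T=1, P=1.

Substituting: (1 AND 1)
= 1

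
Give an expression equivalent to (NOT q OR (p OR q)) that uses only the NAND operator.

(((q NAND q) NAND (q NAND q)) NAND (((p NAND p) NAND (q NAND q)) NAND ((p NAND p) NAND (q NAND q))))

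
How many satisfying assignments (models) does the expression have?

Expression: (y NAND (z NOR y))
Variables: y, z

Satisfying assignments: (0,0), (0,1), (1,0), (1,1)
Count: 4 out of 4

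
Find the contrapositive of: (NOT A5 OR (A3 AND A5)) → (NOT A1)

Contrapositive: A1 → NOT (NOT A5 OR (A3 AND A5))
Note: A statement and its contrapositive are logically equivalent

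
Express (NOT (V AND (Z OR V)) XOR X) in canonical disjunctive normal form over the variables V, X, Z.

(NOT V AND NOT X AND NOT Z) OR (NOT V AND NOT X AND Z) OR (V AND X AND NOT Z) OR (V AND X AND Z)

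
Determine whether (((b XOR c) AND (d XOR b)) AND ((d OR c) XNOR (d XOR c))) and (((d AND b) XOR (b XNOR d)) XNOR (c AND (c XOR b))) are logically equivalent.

No. Counterexample: with b=0, c=0, d=1, Expression 1 = 0 but Expression 2 = 1.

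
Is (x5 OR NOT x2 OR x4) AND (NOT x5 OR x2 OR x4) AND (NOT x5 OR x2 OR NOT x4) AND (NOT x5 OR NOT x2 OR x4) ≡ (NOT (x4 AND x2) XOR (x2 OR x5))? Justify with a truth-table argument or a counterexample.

Yes, they are equivalent — the two output columns agree on all 8 assignments:
x5 | x2 | x4 | Expression 1 | Expression 2
------------------------------------------
0 | 0 | 0 | 1 | 1
0 | 0 | 1 | 1 | 1
0 | 1 | 0 | 0 | 0
0 | 1 | 1 | 1 | 1
1 | 0 | 0 | 0 | 0
1 | 0 | 1 | 0 | 0
1 | 1 | 0 | 0 | 0
1 | 1 | 1 | 1 | 1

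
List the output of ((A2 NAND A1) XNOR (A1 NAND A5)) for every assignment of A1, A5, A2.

A1 | A5 | A2 | Output
---------------------
0 | 0 | 0 | 1
0 | 0 | 1 | 1
0 | 1 | 0 | 1
0 | 1 | 1 | 1
1 | 0 | 0 | 1
1 | 0 | 1 | 0
1 | 1 | 0 | 0
1 | 1 | 1 | 1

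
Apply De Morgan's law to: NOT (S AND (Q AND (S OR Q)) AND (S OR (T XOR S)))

NOT S OR NOT (Q AND (S OR Q)) OR NOT (S OR (T XOR S))
De Morgan's: NOT(AND of terms) = OR of negations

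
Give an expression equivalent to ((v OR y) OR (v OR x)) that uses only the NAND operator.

((((v NAND v) NAND (y NAND y)) NAND ((v NAND v) NAND (y NAND y))) NAND (((v NAND v) NAND (x NAND x)) NAND ((v NAND v) NAND (x NAND x))))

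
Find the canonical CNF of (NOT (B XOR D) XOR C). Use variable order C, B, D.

(C OR B OR NOT D) AND (C OR NOT B OR D) AND (NOT C OR B OR D) AND (NOT C OR NOT B OR NOT D)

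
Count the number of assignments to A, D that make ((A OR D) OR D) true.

Satisfying assignments: (0,1), (1,0), (1,1)
Count: 3 out of 4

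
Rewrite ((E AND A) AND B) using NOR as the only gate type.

((((E NOR E) NOR (A NOR A)) NOR ((E NOR E) NOR (A NOR A))) NOR (B NOR B))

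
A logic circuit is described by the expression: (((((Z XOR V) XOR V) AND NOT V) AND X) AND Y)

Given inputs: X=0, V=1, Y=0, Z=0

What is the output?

Substituting: (((((0 XOR 1) XOR 1) AND NOT 1) AND 0) AND 0)
= 0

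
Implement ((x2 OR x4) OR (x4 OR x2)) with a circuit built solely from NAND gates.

((((x2 NAND x2) NAND (x4 NAND x4)) NAND ((x2 NAND x2) NAND (x4 NAND x4))) NAND (((x4 NAND x4) NAND (x2 NAND x2)) NAND ((x4 NAND x4) NAND (x2 NAND x2))))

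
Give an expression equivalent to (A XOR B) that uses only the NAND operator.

((A NAND (A NAND B)) NAND (B NAND (A NAND B)))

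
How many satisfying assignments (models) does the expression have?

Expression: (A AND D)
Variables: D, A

Satisfying assignments: (1,1)
Count: 1 out of 4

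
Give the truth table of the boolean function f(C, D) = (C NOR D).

C | D | Output
--------------
0 | 0 | 1
0 | 1 | 0
1 | 0 | 0
1 | 1 | 0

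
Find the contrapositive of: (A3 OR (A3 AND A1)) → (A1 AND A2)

Contrapositive: NOT (A1 AND A2) → NOT (A3 OR (A3 AND A1))
Note: A statement and its contrapositive are logically equivalent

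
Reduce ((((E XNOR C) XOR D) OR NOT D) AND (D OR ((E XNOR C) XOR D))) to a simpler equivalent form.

By distribution ((E OR v) AND (E OR NOT v) = E):
= ((E XNOR C) XOR D)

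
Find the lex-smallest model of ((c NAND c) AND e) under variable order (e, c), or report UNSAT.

e=1, c=0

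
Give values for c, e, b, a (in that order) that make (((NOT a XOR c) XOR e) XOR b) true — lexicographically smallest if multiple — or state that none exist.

c=0, e=0, b=0, a=0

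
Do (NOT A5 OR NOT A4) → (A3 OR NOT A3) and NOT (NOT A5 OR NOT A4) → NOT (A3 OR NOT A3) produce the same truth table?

No, Inverse is not equivalent to original (counterexample: A3=0, A4=1, A5=1)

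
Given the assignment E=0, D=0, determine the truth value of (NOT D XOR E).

Substituting: (NOT 0 XOR 0)
= 1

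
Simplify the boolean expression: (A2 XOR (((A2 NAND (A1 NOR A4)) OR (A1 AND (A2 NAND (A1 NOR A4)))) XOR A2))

By XOR self-cancellation ((E XOR v) XOR v = E) then absorption (E OR (E AND v) = E):
= (A2 NAND (A1 NOR A4))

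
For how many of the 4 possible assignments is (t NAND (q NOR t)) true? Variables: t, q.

Satisfying assignments: (0,0), (0,1), (1,0), (1,1)
Count: 4 out of 4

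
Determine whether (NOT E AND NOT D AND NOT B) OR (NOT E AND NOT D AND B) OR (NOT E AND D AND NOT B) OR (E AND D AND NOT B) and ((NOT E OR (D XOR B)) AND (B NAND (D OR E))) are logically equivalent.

Yes, they are equivalent — the two output columns agree on all 8 assignments:
E | D | B | Expression 1 | Expression 2
---------------------------------------
0 | 0 | 0 | 1 | 1
0 | 0 | 1 | 1 | 1
0 | 1 | 0 | 1 | 1
0 | 1 | 1 | 0 | 0
1 | 0 | 0 | 0 | 0
1 | 0 | 1 | 0 | 0
1 | 1 | 0 | 1 | 1
1 | 1 | 1 | 0 | 0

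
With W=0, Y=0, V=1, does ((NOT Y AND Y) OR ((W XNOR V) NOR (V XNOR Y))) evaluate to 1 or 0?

Substituting: ((NOT 0 AND 0) OR ((0 XNOR 1) NOR (1 XNOR 0)))
= 1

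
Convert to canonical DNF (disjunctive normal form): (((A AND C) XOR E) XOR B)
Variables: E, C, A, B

(NOT E AND NOT C AND NOT A AND B) OR (NOT E AND NOT C AND A AND B) OR (NOT E AND C AND NOT A AND B) OR (NOT E AND C AND A AND NOT B) OR (E AND NOT C AND NOT A AND NOT B) OR (E AND NOT C AND A AND NOT B) OR (E AND C AND NOT A AND NOT B) OR (E AND C AND A AND B)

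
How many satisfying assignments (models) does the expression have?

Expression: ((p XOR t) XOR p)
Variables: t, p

Satisfying assignments: (1,0), (1,1)
Count: 2 out of 4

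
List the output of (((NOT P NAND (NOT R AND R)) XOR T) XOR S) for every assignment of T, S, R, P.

T | S | R | P | Output
----------------------
0 | 0 | 0 | 0 | 1
0 | 0 | 0 | 1 | 1
0 | 0 | 1 | 0 | 1
0 | 0 | 1 | 1 | 1
0 | 1 | 0 | 0 | 0
0 | 1 | 0 | 1 | 0
0 | 1 | 1 | 0 | 0
0 | 1 | 1 | 1 | 0
1 | 0 | 0 | 0 | 0
1 | 0 | 0 | 1 | 0
1 | 0 | 1 | 0 | 0
1 | 0 | 1 | 1 | 0
1 | 1 | 0 | 0 | 1
1 | 1 | 0 | 1 | 1
1 | 1 | 1 | 0 | 1
1 | 1 | 1 | 1 | 1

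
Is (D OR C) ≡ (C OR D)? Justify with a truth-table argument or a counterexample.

Yes, they are equivalent — the two output columns agree on all 4 assignments:
D | C | Expression 1 | Expression 2
-----------------------------------
0 | 0 | 0 | 0
0 | 1 | 1 | 1
1 | 0 | 1 | 1
1 | 1 | 1 | 1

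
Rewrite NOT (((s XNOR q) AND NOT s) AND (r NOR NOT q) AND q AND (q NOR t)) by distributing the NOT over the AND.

NOT ((s XNOR q) AND NOT s) OR NOT (r NOR NOT q) OR NOT q OR NOT (q NOR t)
De Morgan's: NOT(AND of terms) = OR of negations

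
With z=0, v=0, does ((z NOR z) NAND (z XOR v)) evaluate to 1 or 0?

Substituting: ((0 NOR 0) NAND (0 XOR 0))
= 1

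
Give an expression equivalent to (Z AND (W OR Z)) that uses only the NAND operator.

((Z NAND ((W NAND W) NAND (Z NAND Z))) NAND (Z NAND ((W NAND W) NAND (Z NAND Z))))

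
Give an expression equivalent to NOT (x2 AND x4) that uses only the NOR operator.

(((x2 NOR x2) NOR (x4 NOR x4)) NOR ((x2 NOR x2) NOR (x4 NOR x4)))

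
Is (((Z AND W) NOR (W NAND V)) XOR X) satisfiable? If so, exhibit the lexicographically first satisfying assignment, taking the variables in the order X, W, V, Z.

X=0, W=1, V=1, Z=0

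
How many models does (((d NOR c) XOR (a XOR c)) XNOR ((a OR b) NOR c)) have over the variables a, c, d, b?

Satisfying assignments: (0,0,0,0), (0,0,1,1), (1,0,0,0), (1,0,0,1), (1,1,0,0), (1,1,0,1), (1,1,1,0), (1,1,1,1)
Count: 8 out of 16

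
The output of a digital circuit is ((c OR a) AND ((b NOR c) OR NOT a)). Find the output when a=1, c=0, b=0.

Substituting: ((0 OR 1) AND ((0 NOR 0) OR NOT 1))
= 1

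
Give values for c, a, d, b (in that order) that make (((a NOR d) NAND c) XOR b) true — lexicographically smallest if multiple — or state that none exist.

c=0, a=0, d=0, b=0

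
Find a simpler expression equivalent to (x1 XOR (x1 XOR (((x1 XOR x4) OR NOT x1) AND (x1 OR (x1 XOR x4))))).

By XOR self-cancellation ((E XOR v) XOR v = E) then distribution ((E OR v) AND (E OR NOT v) = E):
= (x1 XOR x4)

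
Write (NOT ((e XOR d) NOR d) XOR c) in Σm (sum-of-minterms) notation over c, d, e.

Σm(1, 2, 3, 4) = (NOT c AND NOT d AND e) OR (NOT c AND d AND NOT e) OR (NOT c AND d AND e) OR (c AND NOT d AND NOT e)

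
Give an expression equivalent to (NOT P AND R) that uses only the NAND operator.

(((P NAND P) NAND R) NAND ((P NAND P) NAND R))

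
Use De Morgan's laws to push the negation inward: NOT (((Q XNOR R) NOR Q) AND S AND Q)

NOT ((Q XNOR R) NOR Q) OR NOT S OR NOT Q
De Morgan's: NOT(AND of terms) = OR of negations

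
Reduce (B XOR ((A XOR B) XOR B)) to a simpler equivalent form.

By XOR self-cancellation ((E XOR v) XOR v = E):
= (A XOR B)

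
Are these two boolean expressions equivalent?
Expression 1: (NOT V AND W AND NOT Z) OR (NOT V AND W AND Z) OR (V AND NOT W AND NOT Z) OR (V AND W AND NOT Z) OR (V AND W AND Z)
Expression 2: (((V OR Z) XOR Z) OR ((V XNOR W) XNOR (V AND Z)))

Yes, they are equivalent — the two output columns agree on all 8 assignments:
V | W | Z | Expression 1 | Expression 2
---------------------------------------
0 | 0 | 0 | 0 | 0
0 | 0 | 1 | 0 | 0
0 | 1 | 0 | 1 | 1
0 | 1 | 1 | 1 | 1
1 | 0 | 0 | 1 | 1
1 | 0 | 1 | 0 | 0
1 | 1 | 0 | 1 | 1
1 | 1 | 1 | 1 | 1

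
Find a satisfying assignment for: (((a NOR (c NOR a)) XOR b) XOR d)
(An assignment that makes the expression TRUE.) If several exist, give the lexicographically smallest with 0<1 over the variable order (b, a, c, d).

b=0, a=0, c=0, d=1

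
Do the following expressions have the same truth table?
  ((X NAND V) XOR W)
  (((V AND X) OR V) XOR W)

No. Counterexample: with W=0, V=0, X=0, Expression 1 = 1 but Expression 2 = 0.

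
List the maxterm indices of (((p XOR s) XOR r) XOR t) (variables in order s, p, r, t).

ΠM(0, 3, 5, 6, 9, 10, 12, 15) = (s OR p OR r OR t) AND (s OR p OR NOT r OR NOT t) AND (s OR NOT p OR r OR NOT t) AND (s OR NOT p OR NOT r OR t) AND (NOT s OR p OR r OR NOT t) AND (NOT s OR p OR NOT r OR t) AND (NOT s OR NOT p OR r OR t) AND (NOT s OR NOT p OR NOT r OR NOT t)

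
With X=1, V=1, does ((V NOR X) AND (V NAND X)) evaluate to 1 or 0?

Substituting: ((1 NOR 1) AND (1 NAND 1))
= 0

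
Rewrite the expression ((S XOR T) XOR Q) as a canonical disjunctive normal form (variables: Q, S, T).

(NOT Q AND NOT S AND T) OR (NOT Q AND S AND NOT T) OR (Q AND NOT S AND NOT T) OR (Q AND S AND T)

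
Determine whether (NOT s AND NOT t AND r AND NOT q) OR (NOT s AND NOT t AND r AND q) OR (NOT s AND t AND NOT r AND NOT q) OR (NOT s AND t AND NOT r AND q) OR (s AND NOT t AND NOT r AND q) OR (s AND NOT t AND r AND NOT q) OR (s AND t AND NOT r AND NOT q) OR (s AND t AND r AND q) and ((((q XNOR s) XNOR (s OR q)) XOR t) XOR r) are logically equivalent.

Yes, they are equivalent — the two output columns agree on all 16 assignments:
s | t | r | q | Expression 1 | Expression 2
-------------------------------------------
0 | 0 | 0 | 0 | 0 | 0
0 | 0 | 0 | 1 | 0 | 0
0 | 0 | 1 | 0 | 1 | 1
0 | 0 | 1 | 1 | 1 | 1
0 | 1 | 0 | 0 | 1 | 1
0 | 1 | 0 | 1 | 1 | 1
0 | 1 | 1 | 0 | 0 | 0
0 | 1 | 1 | 1 | 0 | 0
1 | 0 | 0 | 0 | 0 | 0
1 | 0 | 0 | 1 | 1 | 1
1 | 0 | 1 | 0 | 1 | 1
1 | 0 | 1 | 1 | 0 | 0
1 | 1 | 0 | 0 | 1 | 1
1 | 1 | 0 | 1 | 0 | 0
1 | 1 | 1 | 0 | 0 | 0
1 | 1 | 1 | 1 | 1 | 1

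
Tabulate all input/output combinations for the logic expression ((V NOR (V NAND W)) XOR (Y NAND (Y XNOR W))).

Y | W | V | Output
------------------
0 | 0 | 0 | 1
0 | 0 | 1 | 1
0 | 1 | 0 | 1
0 | 1 | 1 | 1
1 | 0 | 0 | 1
1 | 0 | 1 | 1
1 | 1 | 0 | 0
1 | 1 | 1 | 0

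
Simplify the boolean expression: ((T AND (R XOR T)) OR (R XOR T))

By absorption (E OR (E AND v) = E):
= (R XOR T)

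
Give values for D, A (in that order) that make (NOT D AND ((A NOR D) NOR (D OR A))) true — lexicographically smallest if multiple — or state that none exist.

UNSATISFIABLE - no assignment makes this expression true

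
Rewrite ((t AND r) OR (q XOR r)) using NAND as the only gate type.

((((t NAND r) NAND (t NAND r)) NAND ((t NAND r) NAND (t NAND r))) NAND (((q NAND (q NAND r)) NAND (r NAND (q NAND r))) NAND ((q NAND (q NAND r)) NAND (r NAND (q NAND r)))))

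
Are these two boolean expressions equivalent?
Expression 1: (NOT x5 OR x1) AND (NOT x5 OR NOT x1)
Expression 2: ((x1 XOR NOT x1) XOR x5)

Yes, they are equivalent — the two output columns agree on all 4 assignments:
x5 | x1 | Expression 1 | Expression 2
-------------------------------------
0 | 0 | 1 | 1
0 | 1 | 1 | 1
1 | 0 | 0 | 0
1 | 1 | 0 | 0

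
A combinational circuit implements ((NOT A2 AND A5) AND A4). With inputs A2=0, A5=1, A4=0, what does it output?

Substituting: ((NOT 0 AND 1) AND 0)
= 0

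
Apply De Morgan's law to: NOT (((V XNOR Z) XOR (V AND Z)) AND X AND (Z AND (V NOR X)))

NOT ((V XNOR Z) XOR (V AND Z)) OR NOT X OR NOT (Z AND (V NOR X))
De Morgan's: NOT(AND of terms) = OR of negations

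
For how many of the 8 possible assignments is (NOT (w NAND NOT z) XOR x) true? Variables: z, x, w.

Satisfying assignments: (0,0,1), (0,1,0), (1,1,0), (1,1,1)
Count: 4 out of 8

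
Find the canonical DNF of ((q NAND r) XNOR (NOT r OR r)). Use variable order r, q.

(NOT r AND NOT q) OR (NOT r AND q) OR (r AND NOT q)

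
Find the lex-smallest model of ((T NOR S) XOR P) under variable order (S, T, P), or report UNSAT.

S=0, T=0, P=0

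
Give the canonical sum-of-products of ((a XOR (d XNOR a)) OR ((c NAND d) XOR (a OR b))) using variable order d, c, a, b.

Σm(0, 1, 2, 3, 4, 5, 6, 7, 8, 13, 14, 15) = (NOT d AND NOT c AND NOT a AND NOT b) OR (NOT d AND NOT c AND NOT a AND b) OR (NOT d AND NOT c AND a AND NOT b) OR (NOT d AND NOT c AND a AND b) OR (NOT d AND c AND NOT a AND NOT b) OR (NOT d AND c AND NOT a AND b) OR (NOT d AND c AND a AND NOT b) OR (NOT d AND c AND a AND b) OR (d AND NOT c AND NOT a AND NOT b) OR (d AND c AND NOT a AND b) OR (d AND c AND a AND NOT b) OR (d AND c AND a AND b)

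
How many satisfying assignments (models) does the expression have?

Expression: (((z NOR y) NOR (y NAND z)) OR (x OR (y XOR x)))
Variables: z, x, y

Satisfying assignments: (0,0,1), (0,1,0), (0,1,1), (1,0,1), (1,1,0), (1,1,1)
Count: 6 out of 8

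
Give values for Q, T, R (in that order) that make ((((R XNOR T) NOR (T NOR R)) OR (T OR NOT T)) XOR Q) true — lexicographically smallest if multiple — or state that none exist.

Q=0, T=0, R=0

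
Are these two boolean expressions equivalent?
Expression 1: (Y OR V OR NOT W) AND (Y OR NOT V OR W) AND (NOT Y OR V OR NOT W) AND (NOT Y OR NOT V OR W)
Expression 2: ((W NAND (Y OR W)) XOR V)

Yes, they are equivalent — the two output columns agree on all 8 assignments:
Y | V | W | Expression 1 | Expression 2
---------------------------------------
0 | 0 | 0 | 1 | 1
0 | 0 | 1 | 0 | 0
0 | 1 | 0 | 0 | 0
0 | 1 | 1 | 1 | 1
1 | 0 | 0 | 1 | 1
1 | 0 | 1 | 0 | 0
1 | 1 | 0 | 0 | 0
1 | 1 | 1 | 1 | 1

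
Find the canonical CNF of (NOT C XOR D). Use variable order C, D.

(C OR NOT D) AND (NOT C OR D)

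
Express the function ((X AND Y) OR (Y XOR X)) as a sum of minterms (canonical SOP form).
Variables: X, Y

Σm(1, 2, 3) = (NOT X AND Y) OR (X AND NOT Y) OR (X AND Y)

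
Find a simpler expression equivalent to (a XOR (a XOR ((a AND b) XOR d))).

By XOR self-cancellation ((E XOR v) XOR v = E):
= ((a AND b) XOR d)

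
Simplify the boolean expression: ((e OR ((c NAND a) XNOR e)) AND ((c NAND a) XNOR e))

By absorption (E AND (E OR v) = E):
= ((c NAND a) XNOR e)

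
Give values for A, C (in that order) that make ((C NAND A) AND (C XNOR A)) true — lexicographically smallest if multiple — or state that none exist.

A=0, C=0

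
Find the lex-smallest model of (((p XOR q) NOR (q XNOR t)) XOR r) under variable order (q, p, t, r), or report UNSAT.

q=0, p=0, t=0, r=1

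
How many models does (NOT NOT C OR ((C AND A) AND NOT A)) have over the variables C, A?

Satisfying assignments: (1,0), (1,1)
Count: 2 out of 4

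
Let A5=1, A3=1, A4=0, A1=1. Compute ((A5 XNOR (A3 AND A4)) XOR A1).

Substituting: ((1 XNOR (1 AND 0)) XOR 1)
= 1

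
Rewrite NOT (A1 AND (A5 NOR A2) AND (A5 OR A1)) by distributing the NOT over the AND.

NOT A1 OR NOT (A5 NOR A2) OR NOT (A5 OR A1)
De Morgan's: NOT(AND of terms) = OR of negations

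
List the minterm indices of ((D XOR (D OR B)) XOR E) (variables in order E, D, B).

Σm(1, 4, 6, 7) = (NOT E AND NOT D AND B) OR (E AND NOT D AND NOT B) OR (E AND D AND NOT B) OR (E AND D AND B)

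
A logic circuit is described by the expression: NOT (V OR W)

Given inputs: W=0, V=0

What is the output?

Substituting: NOT (0 OR 0)
= 1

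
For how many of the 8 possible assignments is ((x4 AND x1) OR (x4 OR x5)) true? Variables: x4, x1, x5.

Satisfying assignments: (0,0,1), (0,1,1), (1,0,0), (1,0,1), (1,1,0), (1,1,1)
Count: 6 out of 8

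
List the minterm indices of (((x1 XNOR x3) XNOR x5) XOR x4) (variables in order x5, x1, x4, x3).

Σm(1, 2, 4, 7, 8, 11, 13, 14) = (NOT x5 AND NOT x1 AND NOT x4 AND x3) OR (NOT x5 AND NOT x1 AND x4 AND NOT x3) OR (NOT x5 AND x1 AND NOT x4 AND NOT x3) OR (NOT x5 AND x1 AND x4 AND x3) OR (x5 AND NOT x1 AND NOT x4 AND NOT x3) OR (x5 AND NOT x1 AND x4 AND x3) OR (x5 AND x1 AND NOT x4 AND x3) OR (x5 AND x1 AND x4 AND NOT x3)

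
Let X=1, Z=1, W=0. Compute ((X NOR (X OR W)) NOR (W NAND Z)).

Substituting: ((1 NOR (1 OR 0)) NOR (0 NAND 1))
= 0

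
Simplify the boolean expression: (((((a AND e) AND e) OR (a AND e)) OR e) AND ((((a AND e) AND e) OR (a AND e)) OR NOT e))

By distribution ((E OR v) AND (E OR NOT v) = E) then absorption (E OR (E AND v) = E):
= (a AND e)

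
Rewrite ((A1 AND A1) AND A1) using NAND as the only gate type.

((((A1 NAND A1) NAND (A1 NAND A1)) NAND A1) NAND (((A1 NAND A1) NAND (A1 NAND A1)) NAND A1))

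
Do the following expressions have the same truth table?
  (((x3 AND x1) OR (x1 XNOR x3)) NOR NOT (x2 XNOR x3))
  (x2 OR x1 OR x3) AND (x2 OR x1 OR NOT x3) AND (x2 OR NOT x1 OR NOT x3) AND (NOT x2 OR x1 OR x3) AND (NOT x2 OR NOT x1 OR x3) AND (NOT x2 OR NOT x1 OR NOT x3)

Yes, they are equivalent — the two output columns agree on all 8 assignments:
x2 | x1 | x3 | Expression 1 | Expression 2
------------------------------------------
0 | 0 | 0 | 0 | 0
0 | 0 | 1 | 0 | 0
0 | 1 | 0 | 1 | 1
0 | 1 | 1 | 0 | 0
1 | 0 | 0 | 0 | 0
1 | 0 | 1 | 1 | 1
1 | 1 | 0 | 0 | 0
1 | 1 | 1 | 0 | 0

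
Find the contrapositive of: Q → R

Contrapositive: NOT R → NOT Q
Note: A statement and its contrapositive are logically equivalent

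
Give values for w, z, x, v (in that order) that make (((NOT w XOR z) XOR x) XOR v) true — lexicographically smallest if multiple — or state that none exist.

w=0, z=0, x=0, v=0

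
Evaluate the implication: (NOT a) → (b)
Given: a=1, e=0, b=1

Antecedent (NOT a) = 0; consequent (b) = 1.
0 → 1 = 1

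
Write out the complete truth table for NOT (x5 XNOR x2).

x5 | x2 | Output
----------------
0 | 0 | 0
0 | 1 | 1
1 | 0 | 1
1 | 1 | 0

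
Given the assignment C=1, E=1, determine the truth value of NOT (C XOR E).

Substituting: NOT (1 XOR 1)
= 1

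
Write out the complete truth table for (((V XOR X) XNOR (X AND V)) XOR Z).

V | Z | X | Output
------------------
0 | 0 | 0 | 1
0 | 0 | 1 | 0
0 | 1 | 0 | 0
0 | 1 | 1 | 1
1 | 0 | 0 | 0
1 | 0 | 1 | 0
1 | 1 | 0 | 1
1 | 1 | 1 | 1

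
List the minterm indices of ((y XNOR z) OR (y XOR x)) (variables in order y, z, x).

Σm(0, 1, 3, 4, 6, 7) = (NOT y AND NOT z AND NOT x) OR (NOT y AND NOT z AND x) OR (NOT y AND z AND x) OR (y AND NOT z AND NOT x) OR (y AND z AND NOT x) OR (y AND z AND x)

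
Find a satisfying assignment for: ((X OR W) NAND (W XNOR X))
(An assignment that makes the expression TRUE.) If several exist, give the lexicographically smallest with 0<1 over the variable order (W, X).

W=0, X=0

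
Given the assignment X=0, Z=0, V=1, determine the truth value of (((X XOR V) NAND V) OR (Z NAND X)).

Substituting: (((0 XOR 1) NAND 1) OR (0 NAND 0))
= 1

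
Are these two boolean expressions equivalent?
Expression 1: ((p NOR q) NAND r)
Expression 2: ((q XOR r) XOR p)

No. Counterexample: with r=0, q=0, p=0, Expression 1 = 1 but Expression 2 = 0.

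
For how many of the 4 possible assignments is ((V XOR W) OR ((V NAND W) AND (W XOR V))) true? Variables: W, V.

Satisfying assignments: (0,1), (1,0)
Count: 2 out of 4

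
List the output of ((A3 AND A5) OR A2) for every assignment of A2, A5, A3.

A2 | A5 | A3 | Output
---------------------
0 | 0 | 0 | 0
0 | 0 | 1 | 0
0 | 1 | 0 | 0
0 | 1 | 1 | 1
1 | 0 | 0 | 1
1 | 0 | 1 | 1
1 | 1 | 0 | 1
1 | 1 | 1 | 1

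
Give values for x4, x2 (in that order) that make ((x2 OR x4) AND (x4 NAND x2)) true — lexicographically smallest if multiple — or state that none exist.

x4=0, x2=1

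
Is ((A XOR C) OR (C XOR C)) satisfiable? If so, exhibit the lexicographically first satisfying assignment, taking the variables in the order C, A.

C=0, A=1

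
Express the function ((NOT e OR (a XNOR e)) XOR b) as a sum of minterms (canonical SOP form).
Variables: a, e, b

Σm(0, 3, 4, 6) = (NOT a AND NOT e AND NOT b) OR (NOT a AND e AND b) OR (a AND NOT e AND NOT b) OR (a AND e AND NOT b)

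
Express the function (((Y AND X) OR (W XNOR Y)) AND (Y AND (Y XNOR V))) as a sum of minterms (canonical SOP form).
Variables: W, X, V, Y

Σm(7, 11, 15) = (NOT W AND X AND V AND Y) OR (W AND NOT X AND V AND Y) OR (W AND X AND V AND Y)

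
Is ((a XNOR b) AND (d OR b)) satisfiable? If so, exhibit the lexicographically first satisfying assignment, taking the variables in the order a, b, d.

a=0, b=0, d=1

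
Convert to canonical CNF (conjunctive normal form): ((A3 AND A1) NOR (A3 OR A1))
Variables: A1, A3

(A1 OR NOT A3) AND (NOT A1 OR A3) AND (NOT A1 OR NOT A3)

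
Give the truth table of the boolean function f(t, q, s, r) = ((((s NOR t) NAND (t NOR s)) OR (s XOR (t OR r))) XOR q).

t | q | s | r | Output
----------------------
0 | 0 | 0 | 0 | 0
0 | 0 | 0 | 1 | 1
0 | 0 | 1 | 0 | 1
0 | 0 | 1 | 1 | 1
0 | 1 | 0 | 0 | 1
0 | 1 | 0 | 1 | 0
0 | 1 | 1 | 0 | 0
0 | 1 | 1 | 1 | 0
1 | 0 | 0 | 0 | 1
1 | 0 | 0 | 1 | 1
1 | 0 | 1 | 0 | 1
1 | 0 | 1 | 1 | 1
1 | 1 | 0 | 0 | 0
1 | 1 | 0 | 1 | 0
1 | 1 | 1 | 0 | 0
1 | 1 | 1 | 1 | 0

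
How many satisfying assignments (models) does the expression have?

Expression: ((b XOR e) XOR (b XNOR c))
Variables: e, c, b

Satisfying assignments: (0,0,0), (0,0,1), (1,1,0), (1,1,1)
Count: 4 out of 8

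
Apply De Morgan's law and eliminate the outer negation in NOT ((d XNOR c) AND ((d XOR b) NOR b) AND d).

NOT (d XNOR c) OR NOT ((d XOR b) NOR b) OR NOT d
De Morgan's: NOT(AND of terms) = OR of negations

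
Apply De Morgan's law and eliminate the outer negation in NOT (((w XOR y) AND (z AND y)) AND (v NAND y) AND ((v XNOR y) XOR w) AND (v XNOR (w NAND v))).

NOT ((w XOR y) AND (z AND y)) OR NOT (v NAND y) OR NOT ((v XNOR y) XOR w) OR NOT (v XNOR (w NAND v))
De Morgan's: NOT(AND of terms) = OR of negations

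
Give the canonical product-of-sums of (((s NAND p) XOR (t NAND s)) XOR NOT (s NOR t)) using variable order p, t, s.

ΠM(0, 3, 4, 5) = (p OR t OR s) AND (p OR NOT t OR NOT s) AND (NOT p OR t OR s) AND (NOT p OR t OR NOT s)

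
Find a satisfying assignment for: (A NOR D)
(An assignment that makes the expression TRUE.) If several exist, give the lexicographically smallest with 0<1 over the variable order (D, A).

D=0, A=0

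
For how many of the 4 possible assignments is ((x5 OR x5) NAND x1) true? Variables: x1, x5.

Satisfying assignments: (0,0), (0,1), (1,0)
Count: 3 out of 4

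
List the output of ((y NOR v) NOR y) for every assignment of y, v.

y | v | Output
--------------
0 | 0 | 0
0 | 1 | 1
1 | 0 | 0
1 | 1 | 0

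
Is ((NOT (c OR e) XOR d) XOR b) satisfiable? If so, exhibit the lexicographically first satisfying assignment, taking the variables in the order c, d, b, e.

c=0, d=0, b=0, e=0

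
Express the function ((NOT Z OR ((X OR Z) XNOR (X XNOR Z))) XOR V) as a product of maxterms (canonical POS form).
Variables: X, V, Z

ΠM(1, 2, 6, 7) = (X OR V OR NOT Z) AND (X OR NOT V OR Z) AND (NOT X OR NOT V OR Z) AND (NOT X OR NOT V OR NOT Z)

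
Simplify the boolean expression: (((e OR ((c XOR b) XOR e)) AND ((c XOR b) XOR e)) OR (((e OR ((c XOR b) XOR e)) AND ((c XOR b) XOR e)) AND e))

By absorption (E OR (E AND v) = E) then absorption (E AND (E OR v) = E):
= ((c XOR b) XOR e)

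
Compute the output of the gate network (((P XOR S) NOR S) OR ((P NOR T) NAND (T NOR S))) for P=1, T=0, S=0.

Substituting: (((1 XOR 0) NOR 0) OR ((1 NOR 0) NAND (0 NOR 0)))
= 1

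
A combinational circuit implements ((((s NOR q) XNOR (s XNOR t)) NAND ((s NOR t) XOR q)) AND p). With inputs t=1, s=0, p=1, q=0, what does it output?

Substituting: ((((0 NOR 0) XNOR (0 XNOR 1)) NAND ((0 NOR 1) XOR 0)) AND 1)
= 1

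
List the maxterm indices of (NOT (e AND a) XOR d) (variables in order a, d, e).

ΠM(2, 3, 5, 6) = (a OR NOT d OR e) AND (a OR NOT d OR NOT e) AND (NOT a OR d OR NOT e) AND (NOT a OR NOT d OR e)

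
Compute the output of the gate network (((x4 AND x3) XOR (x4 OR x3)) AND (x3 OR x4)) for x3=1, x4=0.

Substituting: (((0 AND 1) XOR (0 OR 1)) AND (1 OR 0))
= 1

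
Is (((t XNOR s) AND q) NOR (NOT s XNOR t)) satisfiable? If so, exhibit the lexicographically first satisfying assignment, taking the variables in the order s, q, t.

s=0, q=0, t=0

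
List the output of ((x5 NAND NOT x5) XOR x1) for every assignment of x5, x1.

x5 | x1 | Output
----------------
0 | 0 | 1
0 | 1 | 0
1 | 0 | 1
1 | 1 | 0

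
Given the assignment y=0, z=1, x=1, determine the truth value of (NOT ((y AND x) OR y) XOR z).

Substituting: (NOT ((0 AND 1) OR 0) XOR 1)
= 0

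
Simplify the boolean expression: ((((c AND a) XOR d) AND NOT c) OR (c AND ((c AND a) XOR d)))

By distribution ((E AND v) OR (E AND NOT v) = E):
= ((c AND a) XOR d)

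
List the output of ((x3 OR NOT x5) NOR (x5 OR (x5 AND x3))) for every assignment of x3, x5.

x3 | x5 | Output
----------------
0 | 0 | 0
0 | 1 | 0
1 | 0 | 0
1 | 1 | 0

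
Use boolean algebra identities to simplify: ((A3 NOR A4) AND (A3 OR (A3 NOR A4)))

By absorption (E AND (E OR v) = E):
= (A3 NOR A4)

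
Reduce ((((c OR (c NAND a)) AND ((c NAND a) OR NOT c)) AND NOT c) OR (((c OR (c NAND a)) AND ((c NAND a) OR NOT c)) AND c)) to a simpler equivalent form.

By distribution ((E AND v) OR (E AND NOT v) = E) then distribution ((E OR v) AND (E OR NOT v) = E):
= (c NAND a)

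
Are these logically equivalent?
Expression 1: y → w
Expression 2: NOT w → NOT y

Yes, Contrapositive is always equivalent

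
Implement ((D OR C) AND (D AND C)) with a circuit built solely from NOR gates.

((((D NOR C) NOR (D NOR C)) NOR ((D NOR C) NOR (D NOR C))) NOR (((D NOR D) NOR (C NOR C)) NOR ((D NOR D) NOR (C NOR C))))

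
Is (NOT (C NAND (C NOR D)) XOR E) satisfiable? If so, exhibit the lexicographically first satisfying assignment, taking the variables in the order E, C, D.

E=1, C=0, D=0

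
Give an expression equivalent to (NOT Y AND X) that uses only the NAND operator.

(((Y NAND Y) NAND X) NAND ((Y NAND Y) NAND X))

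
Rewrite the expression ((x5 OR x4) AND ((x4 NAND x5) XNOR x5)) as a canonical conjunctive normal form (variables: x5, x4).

(x5 OR x4) AND (x5 OR NOT x4) AND (NOT x5 OR NOT x4)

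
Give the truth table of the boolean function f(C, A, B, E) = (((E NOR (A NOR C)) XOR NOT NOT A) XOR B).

C | A | B | E | Output
----------------------
0 | 0 | 0 | 0 | 0
0 | 0 | 0 | 1 | 0
0 | 0 | 1 | 0 | 1
0 | 0 | 1 | 1 | 1
0 | 1 | 0 | 0 | 0
0 | 1 | 0 | 1 | 1
0 | 1 | 1 | 0 | 1
0 | 1 | 1 | 1 | 0
1 | 0 | 0 | 0 | 1
1 | 0 | 0 | 1 | 0
1 | 0 | 1 | 0 | 0
1 | 0 | 1 | 1 | 1
1 | 1 | 0 | 0 | 0
1 | 1 | 0 | 1 | 1
1 | 1 | 1 | 0 | 1
1 | 1 | 1 | 1 | 0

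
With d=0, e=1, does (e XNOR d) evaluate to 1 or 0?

Substituting: (1 XNOR 0)
= 0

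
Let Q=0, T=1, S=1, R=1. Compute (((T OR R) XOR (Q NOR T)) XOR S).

Substituting: (((1 OR 1) XOR (0 NOR 1)) XOR 1)
= 0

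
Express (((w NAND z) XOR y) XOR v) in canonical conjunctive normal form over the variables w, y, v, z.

(w OR y OR NOT v OR z) AND (w OR y OR NOT v OR NOT z) AND (w OR NOT y OR v OR z) AND (w OR NOT y OR v OR NOT z) AND (NOT w OR y OR v OR NOT z) AND (NOT w OR y OR NOT v OR z) AND (NOT w OR NOT y OR v OR z) AND (NOT w OR NOT y OR NOT v OR NOT z)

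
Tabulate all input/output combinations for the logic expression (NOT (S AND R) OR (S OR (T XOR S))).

S | R | T | Output
------------------
0 | 0 | 0 | 1
0 | 0 | 1 | 1
0 | 1 | 0 | 1
0 | 1 | 1 | 1
1 | 0 | 0 | 1
1 | 0 | 1 | 1
1 | 1 | 0 | 1
1 | 1 | 1 | 1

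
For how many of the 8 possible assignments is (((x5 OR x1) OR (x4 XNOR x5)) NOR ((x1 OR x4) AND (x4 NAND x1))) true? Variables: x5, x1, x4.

No assignment satisfies the expression.
Count: 0 out of 8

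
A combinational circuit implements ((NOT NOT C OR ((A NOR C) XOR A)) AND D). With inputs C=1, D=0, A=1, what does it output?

Substituting: ((NOT NOT 1 OR ((1 NOR 1) XOR 1)) AND 0)
= 0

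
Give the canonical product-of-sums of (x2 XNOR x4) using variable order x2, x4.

ΠM(1, 2) = (x2 OR NOT x4) AND (NOT x2 OR x4)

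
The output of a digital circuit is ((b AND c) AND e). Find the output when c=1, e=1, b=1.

Substituting: ((1 AND 1) AND 1)
= 1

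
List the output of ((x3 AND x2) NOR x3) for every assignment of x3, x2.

x3 | x2 | Output
----------------
0 | 0 | 1
0 | 1 | 1
1 | 0 | 0
1 | 1 | 0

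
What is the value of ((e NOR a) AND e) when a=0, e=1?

Substituting: ((1 NOR 0) AND 1)
= 0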